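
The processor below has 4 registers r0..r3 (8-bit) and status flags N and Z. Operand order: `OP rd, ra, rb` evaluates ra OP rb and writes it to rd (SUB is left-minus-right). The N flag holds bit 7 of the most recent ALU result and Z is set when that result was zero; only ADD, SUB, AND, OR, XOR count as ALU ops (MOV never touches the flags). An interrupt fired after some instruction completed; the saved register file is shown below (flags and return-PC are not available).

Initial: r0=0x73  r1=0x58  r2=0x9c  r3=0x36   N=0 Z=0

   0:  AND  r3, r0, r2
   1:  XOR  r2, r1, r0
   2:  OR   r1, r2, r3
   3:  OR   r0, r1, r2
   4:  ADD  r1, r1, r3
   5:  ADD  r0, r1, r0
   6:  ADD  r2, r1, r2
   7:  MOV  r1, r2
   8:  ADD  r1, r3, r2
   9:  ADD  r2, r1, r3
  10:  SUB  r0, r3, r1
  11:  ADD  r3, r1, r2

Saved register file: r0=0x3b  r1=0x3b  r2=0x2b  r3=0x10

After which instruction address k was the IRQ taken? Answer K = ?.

K = 3

after  0: r0=0x73 r1=0x58 r2=0x9c r3=0x10  N=0 Z=0
after  1: r0=0x73 r1=0x58 r2=0x2b r3=0x10  N=0 Z=0
after  2: r0=0x73 r1=0x3b r2=0x2b r3=0x10  N=0 Z=0
after  3: r0=0x3b r1=0x3b r2=0x2b r3=0x10  N=0 Z=0
-- IRQ taken; context saved, return-PC = 4 --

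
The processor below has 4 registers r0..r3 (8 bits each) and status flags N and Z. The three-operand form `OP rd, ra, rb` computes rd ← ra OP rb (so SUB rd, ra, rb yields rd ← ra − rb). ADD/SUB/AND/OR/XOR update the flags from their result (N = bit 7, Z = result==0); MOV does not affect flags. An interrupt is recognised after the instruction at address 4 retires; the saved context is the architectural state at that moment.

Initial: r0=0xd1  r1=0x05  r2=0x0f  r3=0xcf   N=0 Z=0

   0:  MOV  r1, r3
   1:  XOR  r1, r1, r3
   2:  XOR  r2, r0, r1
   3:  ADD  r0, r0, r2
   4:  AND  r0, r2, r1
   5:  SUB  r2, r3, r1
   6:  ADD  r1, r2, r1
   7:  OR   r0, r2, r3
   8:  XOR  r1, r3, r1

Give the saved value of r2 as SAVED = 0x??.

SAVED = 0xd1

after  0: r0=0xd1 r1=0xcf r2=0x0f r3=0xcf  N=0 Z=0
after  1: r0=0xd1 r1=0x00 r2=0x0f r3=0xcf  N=0 Z=1
after  2: r0=0xd1 r1=0x00 r2=0xd1 r3=0xcf  N=1 Z=0
after  3: r0=0xa2 r1=0x00 r2=0xd1 r3=0xcf  N=1 Z=0
after  4: r0=0x00 r1=0x00 r2=0xd1 r3=0xcf  N=0 Z=1
-- IRQ taken; context saved, return-PC = 5 --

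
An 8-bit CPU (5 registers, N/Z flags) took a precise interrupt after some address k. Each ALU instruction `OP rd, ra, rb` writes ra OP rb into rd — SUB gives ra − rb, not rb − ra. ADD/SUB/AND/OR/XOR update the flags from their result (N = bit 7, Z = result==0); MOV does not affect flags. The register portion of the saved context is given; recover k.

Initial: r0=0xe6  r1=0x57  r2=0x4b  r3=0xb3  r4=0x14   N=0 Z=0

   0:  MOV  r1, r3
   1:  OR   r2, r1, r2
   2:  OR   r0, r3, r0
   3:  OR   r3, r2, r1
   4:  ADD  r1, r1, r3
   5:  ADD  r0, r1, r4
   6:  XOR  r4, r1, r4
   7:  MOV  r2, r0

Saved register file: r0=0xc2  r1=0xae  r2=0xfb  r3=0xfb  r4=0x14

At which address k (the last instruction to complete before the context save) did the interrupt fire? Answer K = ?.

K = 5

after  0: r0=0xe6 r1=0xb3 r2=0x4b r3=0xb3 r4=0x14  N=0 Z=0
after  1: r0=0xe6 r1=0xb3 r2=0xfb r3=0xb3 r4=0x14  N=1 Z=0
after  2: r0=0xf7 r1=0xb3 r2=0xfb r3=0xb3 r4=0x14  N=1 Z=0
after  3: r0=0xf7 r1=0xb3 r2=0xfb r3=0xfb r4=0x14  N=1 Z=0
after  4: r0=0xf7 r1=0xae r2=0xfb r3=0xfb r4=0x14  N=1 Z=0
after  5: r0=0xc2 r1=0xae r2=0xfb r3=0xfb r4=0x14  N=1 Z=0
-- IRQ taken; context saved, return-PC = 6 --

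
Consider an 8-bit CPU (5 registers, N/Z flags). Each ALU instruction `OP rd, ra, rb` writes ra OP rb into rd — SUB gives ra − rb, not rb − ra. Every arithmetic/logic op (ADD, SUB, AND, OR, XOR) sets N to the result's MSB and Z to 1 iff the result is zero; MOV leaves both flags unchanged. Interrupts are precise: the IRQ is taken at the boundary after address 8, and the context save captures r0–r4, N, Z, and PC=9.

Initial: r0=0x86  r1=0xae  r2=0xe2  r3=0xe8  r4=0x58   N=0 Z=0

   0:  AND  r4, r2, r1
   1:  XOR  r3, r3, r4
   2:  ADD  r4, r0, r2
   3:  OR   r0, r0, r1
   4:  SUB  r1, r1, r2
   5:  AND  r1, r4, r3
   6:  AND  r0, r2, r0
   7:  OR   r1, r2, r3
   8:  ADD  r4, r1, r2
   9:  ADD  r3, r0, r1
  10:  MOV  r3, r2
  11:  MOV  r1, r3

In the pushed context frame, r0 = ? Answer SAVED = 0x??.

after  0: r0=0x86 r1=0xae r2=0xe2 r3=0xe8 r4=0xa2  N=1 Z=0
after  1: r0=0x86 r1=0xae r2=0xe2 r3=0x4a r4=0xa2  N=0 Z=0
after  2: r0=0x86 r1=0xae r2=0xe2 r3=0x4a r4=0x68  N=0 Z=0
after  3: r0=0xae r1=0xae r2=0xe2 r3=0x4a r4=0x68  N=1 Z=0
after  4: r0=0xae r1=0xcc r2=0xe2 r3=0x4a r4=0x68  N=1 Z=0
after  5: r0=0xae r1=0x48 r2=0xe2 r3=0x4a r4=0x68  N=0 Z=0
after  6: r0=0xa2 r1=0x48 r2=0xe2 r3=0x4a r4=0x68  N=1 Z=0
after  7: r0=0xa2 r1=0xea r2=0xe2 r3=0x4a r4=0x68  N=1 Z=0
after  8: r0=0xa2 r1=0xea r2=0xe2 r3=0x4a r4=0xcc  N=1 Z=0
-- IRQ taken; context saved, return-PC = 9 --

SAVED = 0xa2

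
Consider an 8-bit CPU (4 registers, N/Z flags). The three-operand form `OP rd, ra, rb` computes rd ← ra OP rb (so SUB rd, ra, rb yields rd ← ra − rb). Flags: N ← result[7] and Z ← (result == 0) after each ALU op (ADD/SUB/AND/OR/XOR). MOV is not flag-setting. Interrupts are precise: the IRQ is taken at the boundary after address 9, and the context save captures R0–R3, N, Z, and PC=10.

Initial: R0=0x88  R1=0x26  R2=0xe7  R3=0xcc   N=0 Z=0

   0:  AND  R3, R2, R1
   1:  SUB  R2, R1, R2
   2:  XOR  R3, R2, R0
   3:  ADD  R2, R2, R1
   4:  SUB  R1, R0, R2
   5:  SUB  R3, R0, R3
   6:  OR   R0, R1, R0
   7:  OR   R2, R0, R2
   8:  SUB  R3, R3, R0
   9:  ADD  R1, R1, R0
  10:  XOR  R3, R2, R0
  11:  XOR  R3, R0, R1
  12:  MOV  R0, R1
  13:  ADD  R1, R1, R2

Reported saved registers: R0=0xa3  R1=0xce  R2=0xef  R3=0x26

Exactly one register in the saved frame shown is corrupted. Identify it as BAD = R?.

after  0: R0=0x88 R1=0x26 R2=0xe7 R3=0x26  N=0 Z=0
after  1: R0=0x88 R1=0x26 R2=0x3f R3=0x26  N=0 Z=0
after  2: R0=0x88 R1=0x26 R2=0x3f R3=0xb7  N=1 Z=0
after  3: R0=0x88 R1=0x26 R2=0x65 R3=0xb7  N=0 Z=0
after  4: R0=0x88 R1=0x23 R2=0x65 R3=0xb7  N=0 Z=0
after  5: R0=0x88 R1=0x23 R2=0x65 R3=0xd1  N=1 Z=0
after  6: R0=0xab R1=0x23 R2=0x65 R3=0xd1  N=1 Z=0
after  7: R0=0xab R1=0x23 R2=0xef R3=0xd1  N=1 Z=0
after  8: R0=0xab R1=0x23 R2=0xef R3=0x26  N=0 Z=0
after  9: R0=0xab R1=0xce R2=0xef R3=0x26  N=1 Z=0
-- IRQ taken; context saved, return-PC = 10 --
mismatch: R0: reported 0xa3 vs actual 0xab

BAD = R0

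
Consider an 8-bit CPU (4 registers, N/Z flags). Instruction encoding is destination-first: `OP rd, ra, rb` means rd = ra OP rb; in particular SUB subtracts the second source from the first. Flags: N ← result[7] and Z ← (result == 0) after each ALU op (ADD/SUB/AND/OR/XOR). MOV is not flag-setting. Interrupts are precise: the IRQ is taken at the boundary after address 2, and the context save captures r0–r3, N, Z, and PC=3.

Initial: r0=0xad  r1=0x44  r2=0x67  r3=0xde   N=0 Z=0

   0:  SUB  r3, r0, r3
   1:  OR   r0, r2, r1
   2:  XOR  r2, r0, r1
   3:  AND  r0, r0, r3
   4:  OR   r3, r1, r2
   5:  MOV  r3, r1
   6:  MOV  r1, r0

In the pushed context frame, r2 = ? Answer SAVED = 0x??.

after  0: r0=0xad r1=0x44 r2=0x67 r3=0xcf  N=1 Z=0
after  1: r0=0x67 r1=0x44 r2=0x67 r3=0xcf  N=0 Z=0
after  2: r0=0x67 r1=0x44 r2=0x23 r3=0xcf  N=0 Z=0
-- IRQ taken; context saved, return-PC = 3 --

SAVED = 0x23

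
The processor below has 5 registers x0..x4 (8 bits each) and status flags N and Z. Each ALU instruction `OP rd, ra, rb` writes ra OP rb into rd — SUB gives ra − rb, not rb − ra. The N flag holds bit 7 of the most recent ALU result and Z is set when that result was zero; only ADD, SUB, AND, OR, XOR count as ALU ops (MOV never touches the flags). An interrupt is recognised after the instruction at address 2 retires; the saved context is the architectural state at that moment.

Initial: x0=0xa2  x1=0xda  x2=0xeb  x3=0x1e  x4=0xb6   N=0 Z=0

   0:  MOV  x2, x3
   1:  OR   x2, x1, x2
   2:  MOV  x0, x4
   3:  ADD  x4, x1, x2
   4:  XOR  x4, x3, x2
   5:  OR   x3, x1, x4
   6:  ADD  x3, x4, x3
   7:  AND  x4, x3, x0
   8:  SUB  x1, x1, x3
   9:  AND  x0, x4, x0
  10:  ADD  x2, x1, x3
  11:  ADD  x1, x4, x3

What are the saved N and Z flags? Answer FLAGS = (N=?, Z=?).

FLAGS = (N=1, Z=0)

after  0: x0=0xa2 x1=0xda x2=0x1e x3=0x1e x4=0xb6  N=0 Z=0
after  1: x0=0xa2 x1=0xda x2=0xde x3=0x1e x4=0xb6  N=1 Z=0
after  2: x0=0xb6 x1=0xda x2=0xde x3=0x1e x4=0xb6  N=1 Z=0
-- IRQ taken; context saved, return-PC = 3 --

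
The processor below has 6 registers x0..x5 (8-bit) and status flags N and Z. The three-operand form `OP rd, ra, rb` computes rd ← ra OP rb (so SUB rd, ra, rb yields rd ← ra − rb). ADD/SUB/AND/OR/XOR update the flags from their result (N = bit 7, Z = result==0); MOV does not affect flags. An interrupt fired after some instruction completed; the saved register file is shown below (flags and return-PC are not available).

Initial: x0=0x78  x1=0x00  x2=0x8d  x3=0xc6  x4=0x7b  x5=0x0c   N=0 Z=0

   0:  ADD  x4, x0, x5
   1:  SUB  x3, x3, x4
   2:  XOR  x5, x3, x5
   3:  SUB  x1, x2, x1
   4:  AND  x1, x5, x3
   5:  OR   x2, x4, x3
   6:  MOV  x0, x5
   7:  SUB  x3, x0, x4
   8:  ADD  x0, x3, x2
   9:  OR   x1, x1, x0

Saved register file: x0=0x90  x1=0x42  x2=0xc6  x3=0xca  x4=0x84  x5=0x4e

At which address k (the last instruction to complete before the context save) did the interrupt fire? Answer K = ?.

K = 8

after  0: x0=0x78 x1=0x00 x2=0x8d x3=0xc6 x4=0x84 x5=0x0c  N=1 Z=0
after  1: x0=0x78 x1=0x00 x2=0x8d x3=0x42 x4=0x84 x5=0x0c  N=0 Z=0
after  2: x0=0x78 x1=0x00 x2=0x8d x3=0x42 x4=0x84 x5=0x4e  N=0 Z=0
after  3: x0=0x78 x1=0x8d x2=0x8d x3=0x42 x4=0x84 x5=0x4e  N=1 Z=0
after  4: x0=0x78 x1=0x42 x2=0x8d x3=0x42 x4=0x84 x5=0x4e  N=0 Z=0
after  5: x0=0x78 x1=0x42 x2=0xc6 x3=0x42 x4=0x84 x5=0x4e  N=1 Z=0
after  6: x0=0x4e x1=0x42 x2=0xc6 x3=0x42 x4=0x84 x5=0x4e  N=1 Z=0
after  7: x0=0x4e x1=0x42 x2=0xc6 x3=0xca x4=0x84 x5=0x4e  N=1 Z=0
after  8: x0=0x90 x1=0x42 x2=0xc6 x3=0xca x4=0x84 x5=0x4e  N=1 Z=0
-- IRQ taken; context saved, return-PC = 9 --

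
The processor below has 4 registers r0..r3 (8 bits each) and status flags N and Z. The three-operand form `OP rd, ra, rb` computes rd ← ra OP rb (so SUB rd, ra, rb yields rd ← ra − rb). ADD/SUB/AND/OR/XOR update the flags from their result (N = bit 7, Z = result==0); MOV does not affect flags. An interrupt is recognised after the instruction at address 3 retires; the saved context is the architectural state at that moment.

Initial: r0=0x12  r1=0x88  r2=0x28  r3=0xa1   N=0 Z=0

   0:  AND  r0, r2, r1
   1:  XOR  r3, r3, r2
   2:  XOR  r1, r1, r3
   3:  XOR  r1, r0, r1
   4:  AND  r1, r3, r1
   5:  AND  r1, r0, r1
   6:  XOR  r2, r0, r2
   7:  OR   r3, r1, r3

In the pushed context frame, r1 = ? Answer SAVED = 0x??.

after  0: r0=0x08 r1=0x88 r2=0x28 r3=0xa1  N=0 Z=0
after  1: r0=0x08 r1=0x88 r2=0x28 r3=0x89  N=1 Z=0
after  2: r0=0x08 r1=0x01 r2=0x28 r3=0x89  N=0 Z=0
after  3: r0=0x08 r1=0x09 r2=0x28 r3=0x89  N=0 Z=0
-- IRQ taken; context saved, return-PC = 4 --

SAVED = 0x09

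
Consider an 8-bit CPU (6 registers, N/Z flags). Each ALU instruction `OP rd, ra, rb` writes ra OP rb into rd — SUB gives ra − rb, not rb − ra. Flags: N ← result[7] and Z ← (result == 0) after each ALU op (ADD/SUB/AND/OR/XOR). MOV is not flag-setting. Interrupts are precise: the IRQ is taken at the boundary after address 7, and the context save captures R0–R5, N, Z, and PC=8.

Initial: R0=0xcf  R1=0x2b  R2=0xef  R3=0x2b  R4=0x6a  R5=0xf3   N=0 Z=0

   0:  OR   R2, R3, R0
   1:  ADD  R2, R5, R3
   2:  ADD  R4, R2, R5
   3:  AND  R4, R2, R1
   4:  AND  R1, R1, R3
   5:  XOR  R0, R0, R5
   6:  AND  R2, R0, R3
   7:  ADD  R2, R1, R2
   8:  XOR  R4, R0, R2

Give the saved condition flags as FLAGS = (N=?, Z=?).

FLAGS = (N=0, Z=0)

after  0: R0=0xcf R1=0x2b R2=0xef R3=0x2b R4=0x6a R5=0xf3  N=1 Z=0
after  1: R0=0xcf R1=0x2b R2=0x1e R3=0x2b R4=0x6a R5=0xf3  N=0 Z=0
after  2: R0=0xcf R1=0x2b R2=0x1e R3=0x2b R4=0x11 R5=0xf3  N=0 Z=0
after  3: R0=0xcf R1=0x2b R2=0x1e R3=0x2b R4=0x0a R5=0xf3  N=0 Z=0
after  4: R0=0xcf R1=0x2b R2=0x1e R3=0x2b R4=0x0a R5=0xf3  N=0 Z=0
after  5: R0=0x3c R1=0x2b R2=0x1e R3=0x2b R4=0x0a R5=0xf3  N=0 Z=0
after  6: R0=0x3c R1=0x2b R2=0x28 R3=0x2b R4=0x0a R5=0xf3  N=0 Z=0
after  7: R0=0x3c R1=0x2b R2=0x53 R3=0x2b R4=0x0a R5=0xf3  N=0 Z=0
-- IRQ taken; context saved, return-PC = 8 --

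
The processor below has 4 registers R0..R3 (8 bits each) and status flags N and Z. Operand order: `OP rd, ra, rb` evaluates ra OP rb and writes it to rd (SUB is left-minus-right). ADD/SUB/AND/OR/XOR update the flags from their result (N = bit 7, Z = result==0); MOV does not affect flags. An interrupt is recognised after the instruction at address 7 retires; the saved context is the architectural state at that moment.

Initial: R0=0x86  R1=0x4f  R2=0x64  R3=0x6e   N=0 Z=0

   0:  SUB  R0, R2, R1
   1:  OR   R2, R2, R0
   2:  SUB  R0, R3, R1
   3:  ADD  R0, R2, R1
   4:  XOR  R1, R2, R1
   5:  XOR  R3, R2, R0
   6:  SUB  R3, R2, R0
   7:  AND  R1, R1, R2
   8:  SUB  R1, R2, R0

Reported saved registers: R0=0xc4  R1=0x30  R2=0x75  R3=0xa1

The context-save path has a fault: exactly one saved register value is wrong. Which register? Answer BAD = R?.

after  0: R0=0x15 R1=0x4f R2=0x64 R3=0x6e  N=0 Z=0
after  1: R0=0x15 R1=0x4f R2=0x75 R3=0x6e  N=0 Z=0
after  2: R0=0x1f R1=0x4f R2=0x75 R3=0x6e  N=0 Z=0
after  3: R0=0xc4 R1=0x4f R2=0x75 R3=0x6e  N=1 Z=0
after  4: R0=0xc4 R1=0x3a R2=0x75 R3=0x6e  N=0 Z=0
after  5: R0=0xc4 R1=0x3a R2=0x75 R3=0xb1  N=1 Z=0
after  6: R0=0xc4 R1=0x3a R2=0x75 R3=0xb1  N=1 Z=0
after  7: R0=0xc4 R1=0x30 R2=0x75 R3=0xb1  N=0 Z=0
-- IRQ taken; context saved, return-PC = 8 --
mismatch: R3: reported 0xa1 vs actual 0xb1

BAD = R3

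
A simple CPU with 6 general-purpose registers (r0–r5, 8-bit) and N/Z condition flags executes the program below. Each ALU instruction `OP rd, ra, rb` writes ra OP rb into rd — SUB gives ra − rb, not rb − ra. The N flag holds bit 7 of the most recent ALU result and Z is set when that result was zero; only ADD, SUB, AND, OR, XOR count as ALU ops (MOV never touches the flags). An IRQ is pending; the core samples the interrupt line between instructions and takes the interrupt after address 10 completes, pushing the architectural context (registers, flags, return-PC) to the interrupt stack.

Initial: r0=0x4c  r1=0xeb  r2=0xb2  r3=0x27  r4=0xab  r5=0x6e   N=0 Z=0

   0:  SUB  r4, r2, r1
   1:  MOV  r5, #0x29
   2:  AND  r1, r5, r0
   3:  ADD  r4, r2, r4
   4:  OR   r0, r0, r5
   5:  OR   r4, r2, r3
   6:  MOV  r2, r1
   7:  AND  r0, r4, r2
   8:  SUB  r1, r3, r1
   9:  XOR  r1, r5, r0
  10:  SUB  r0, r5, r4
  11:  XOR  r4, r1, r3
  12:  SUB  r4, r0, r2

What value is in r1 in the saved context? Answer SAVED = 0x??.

SAVED = 0x29

after  0: r0=0x4c r1=0xeb r2=0xb2 r3=0x27 r4=0xc7 r5=0x6e  N=1 Z=0
after  1: r0=0x4c r1=0xeb r2=0xb2 r3=0x27 r4=0xc7 r5=0x29  N=1 Z=0
after  2: r0=0x4c r1=0x08 r2=0xb2 r3=0x27 r4=0xc7 r5=0x29  N=0 Z=0
after  3: r0=0x4c r1=0x08 r2=0xb2 r3=0x27 r4=0x79 r5=0x29  N=0 Z=0
after  4: r0=0x6d r1=0x08 r2=0xb2 r3=0x27 r4=0x79 r5=0x29  N=0 Z=0
after  5: r0=0x6d r1=0x08 r2=0xb2 r3=0x27 r4=0xb7 r5=0x29  N=1 Z=0
after  6: r0=0x6d r1=0x08 r2=0x08 r3=0x27 r4=0xb7 r5=0x29  N=1 Z=0
after  7: r0=0x00 r1=0x08 r2=0x08 r3=0x27 r4=0xb7 r5=0x29  N=0 Z=1
after  8: r0=0x00 r1=0x1f r2=0x08 r3=0x27 r4=0xb7 r5=0x29  N=0 Z=0
after  9: r0=0x00 r1=0x29 r2=0x08 r3=0x27 r4=0xb7 r5=0x29  N=0 Z=0
after 10: r0=0x72 r1=0x29 r2=0x08 r3=0x27 r4=0xb7 r5=0x29  N=0 Z=0
-- IRQ taken; context saved, return-PC = 11 --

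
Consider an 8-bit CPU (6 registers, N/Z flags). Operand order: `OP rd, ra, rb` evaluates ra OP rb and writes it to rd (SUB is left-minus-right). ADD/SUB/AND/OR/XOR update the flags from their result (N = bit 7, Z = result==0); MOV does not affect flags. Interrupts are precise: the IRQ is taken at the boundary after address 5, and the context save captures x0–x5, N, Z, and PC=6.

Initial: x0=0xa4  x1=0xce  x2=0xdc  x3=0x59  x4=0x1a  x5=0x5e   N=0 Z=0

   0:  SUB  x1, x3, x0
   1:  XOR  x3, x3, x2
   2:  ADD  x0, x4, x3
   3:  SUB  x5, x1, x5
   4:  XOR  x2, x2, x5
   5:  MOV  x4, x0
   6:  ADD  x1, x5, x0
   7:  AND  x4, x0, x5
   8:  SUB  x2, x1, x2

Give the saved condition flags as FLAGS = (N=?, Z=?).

after  0: x0=0xa4 x1=0xb5 x2=0xdc x3=0x59 x4=0x1a x5=0x5e  N=1 Z=0
after  1: x0=0xa4 x1=0xb5 x2=0xdc x3=0x85 x4=0x1a x5=0x5e  N=1 Z=0
after  2: x0=0x9f x1=0xb5 x2=0xdc x3=0x85 x4=0x1a x5=0x5e  N=1 Z=0
after  3: x0=0x9f x1=0xb5 x2=0xdc x3=0x85 x4=0x1a x5=0x57  N=0 Z=0
after  4: x0=0x9f x1=0xb5 x2=0x8b x3=0x85 x4=0x1a x5=0x57  N=1 Z=0
after  5: x0=0x9f x1=0xb5 x2=0x8b x3=0x85 x4=0x9f x5=0x57  N=1 Z=0
-- IRQ taken; context saved, return-PC = 6 --

FLAGS = (N=1, Z=0)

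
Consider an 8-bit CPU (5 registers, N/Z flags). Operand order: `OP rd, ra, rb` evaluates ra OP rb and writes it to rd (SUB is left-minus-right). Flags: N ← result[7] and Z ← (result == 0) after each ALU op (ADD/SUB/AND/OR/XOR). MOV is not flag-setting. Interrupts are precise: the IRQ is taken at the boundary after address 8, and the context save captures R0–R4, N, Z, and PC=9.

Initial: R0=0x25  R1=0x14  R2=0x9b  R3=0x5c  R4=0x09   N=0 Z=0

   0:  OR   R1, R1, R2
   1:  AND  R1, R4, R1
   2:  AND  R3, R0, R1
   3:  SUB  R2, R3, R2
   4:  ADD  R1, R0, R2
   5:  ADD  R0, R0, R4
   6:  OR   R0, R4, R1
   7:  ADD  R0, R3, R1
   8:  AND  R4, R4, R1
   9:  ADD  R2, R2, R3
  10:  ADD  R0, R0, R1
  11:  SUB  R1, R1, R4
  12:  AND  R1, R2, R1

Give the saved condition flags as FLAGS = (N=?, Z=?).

FLAGS = (N=0, Z=0)

after  0: R0=0x25 R1=0x9f R2=0x9b R3=0x5c R4=0x09  N=1 Z=0
after  1: R0=0x25 R1=0x09 R2=0x9b R3=0x5c R4=0x09  N=0 Z=0
after  2: R0=0x25 R1=0x09 R2=0x9b R3=0x01 R4=0x09  N=0 Z=0
after  3: R0=0x25 R1=0x09 R2=0x66 R3=0x01 R4=0x09  N=0 Z=0
after  4: R0=0x25 R1=0x8b R2=0x66 R3=0x01 R4=0x09  N=1 Z=0
after  5: R0=0x2e R1=0x8b R2=0x66 R3=0x01 R4=0x09  N=0 Z=0
after  6: R0=0x8b R1=0x8b R2=0x66 R3=0x01 R4=0x09  N=1 Z=0
after  7: R0=0x8c R1=0x8b R2=0x66 R3=0x01 R4=0x09  N=1 Z=0
after  8: R0=0x8c R1=0x8b R2=0x66 R3=0x01 R4=0x09  N=0 Z=0
-- IRQ taken; context saved, return-PC = 9 --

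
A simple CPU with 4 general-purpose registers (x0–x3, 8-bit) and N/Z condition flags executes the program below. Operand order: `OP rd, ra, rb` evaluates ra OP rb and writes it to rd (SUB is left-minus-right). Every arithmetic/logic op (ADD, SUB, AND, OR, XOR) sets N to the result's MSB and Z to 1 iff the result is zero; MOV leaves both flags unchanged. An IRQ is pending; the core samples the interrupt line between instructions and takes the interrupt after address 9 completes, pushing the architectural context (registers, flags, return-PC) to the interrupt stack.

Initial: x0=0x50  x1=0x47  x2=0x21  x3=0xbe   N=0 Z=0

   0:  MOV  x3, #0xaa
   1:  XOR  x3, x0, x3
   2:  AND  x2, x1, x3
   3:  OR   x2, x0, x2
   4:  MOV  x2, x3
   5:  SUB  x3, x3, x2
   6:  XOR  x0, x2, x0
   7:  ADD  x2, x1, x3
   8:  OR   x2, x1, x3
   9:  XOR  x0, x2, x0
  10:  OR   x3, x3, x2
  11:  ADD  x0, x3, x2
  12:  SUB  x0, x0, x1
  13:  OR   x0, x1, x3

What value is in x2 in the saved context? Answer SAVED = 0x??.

after  0: x0=0x50 x1=0x47 x2=0x21 x3=0xaa  N=0 Z=0
after  1: x0=0x50 x1=0x47 x2=0x21 x3=0xfa  N=1 Z=0
after  2: x0=0x50 x1=0x47 x2=0x42 x3=0xfa  N=0 Z=0
after  3: x0=0x50 x1=0x47 x2=0x52 x3=0xfa  N=0 Z=0
after  4: x0=0x50 x1=0x47 x2=0xfa x3=0xfa  N=0 Z=0
after  5: x0=0x50 x1=0x47 x2=0xfa x3=0x00  N=0 Z=1
after  6: x0=0xaa x1=0x47 x2=0xfa x3=0x00  N=1 Z=0
after  7: x0=0xaa x1=0x47 x2=0x47 x3=0x00  N=0 Z=0
after  8: x0=0xaa x1=0x47 x2=0x47 x3=0x00  N=0 Z=0
after  9: x0=0xed x1=0x47 x2=0x47 x3=0x00  N=1 Z=0
-- IRQ taken; context saved, return-PC = 10 --

SAVED = 0x47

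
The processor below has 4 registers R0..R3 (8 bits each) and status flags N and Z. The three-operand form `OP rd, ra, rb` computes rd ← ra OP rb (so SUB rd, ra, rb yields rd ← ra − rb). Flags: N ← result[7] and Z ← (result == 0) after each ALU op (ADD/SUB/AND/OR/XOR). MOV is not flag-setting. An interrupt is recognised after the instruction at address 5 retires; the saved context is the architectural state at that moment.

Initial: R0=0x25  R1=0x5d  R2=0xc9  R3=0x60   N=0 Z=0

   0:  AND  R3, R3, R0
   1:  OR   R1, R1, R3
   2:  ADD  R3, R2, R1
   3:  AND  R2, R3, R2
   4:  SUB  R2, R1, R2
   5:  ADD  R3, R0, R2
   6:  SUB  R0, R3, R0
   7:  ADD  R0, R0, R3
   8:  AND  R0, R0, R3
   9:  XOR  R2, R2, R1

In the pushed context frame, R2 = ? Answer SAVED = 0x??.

SAVED = 0x3d

after  0: R0=0x25 R1=0x5d R2=0xc9 R3=0x20  N=0 Z=0
after  1: R0=0x25 R1=0x7d R2=0xc9 R3=0x20  N=0 Z=0
after  2: R0=0x25 R1=0x7d R2=0xc9 R3=0x46  N=0 Z=0
after  3: R0=0x25 R1=0x7d R2=0x40 R3=0x46  N=0 Z=0
after  4: R0=0x25 R1=0x7d R2=0x3d R3=0x46  N=0 Z=0
after  5: R0=0x25 R1=0x7d R2=0x3d R3=0x62  N=0 Z=0
-- IRQ taken; context saved, return-PC = 6 --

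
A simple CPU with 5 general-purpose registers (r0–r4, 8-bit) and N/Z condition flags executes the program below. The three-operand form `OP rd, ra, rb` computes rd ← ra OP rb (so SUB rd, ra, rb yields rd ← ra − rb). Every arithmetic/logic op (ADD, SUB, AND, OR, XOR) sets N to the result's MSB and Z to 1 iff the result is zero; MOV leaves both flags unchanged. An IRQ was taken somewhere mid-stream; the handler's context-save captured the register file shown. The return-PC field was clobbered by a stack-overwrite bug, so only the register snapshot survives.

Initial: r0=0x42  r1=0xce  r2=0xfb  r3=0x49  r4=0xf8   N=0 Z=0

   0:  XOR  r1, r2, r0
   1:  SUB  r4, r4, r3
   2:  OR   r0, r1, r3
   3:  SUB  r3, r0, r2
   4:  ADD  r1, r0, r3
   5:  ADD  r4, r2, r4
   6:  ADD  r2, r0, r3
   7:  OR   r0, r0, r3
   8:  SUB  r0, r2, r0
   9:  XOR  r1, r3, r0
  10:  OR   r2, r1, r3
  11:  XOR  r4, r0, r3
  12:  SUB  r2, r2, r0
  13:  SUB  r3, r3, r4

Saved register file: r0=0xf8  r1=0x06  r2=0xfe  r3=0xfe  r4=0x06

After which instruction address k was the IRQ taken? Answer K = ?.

K = 11

after  0: r0=0x42 r1=0xb9 r2=0xfb r3=0x49 r4=0xf8  N=1 Z=0
after  1: r0=0x42 r1=0xb9 r2=0xfb r3=0x49 r4=0xaf  N=1 Z=0
after  2: r0=0xf9 r1=0xb9 r2=0xfb r3=0x49 r4=0xaf  N=1 Z=0
after  3: r0=0xf9 r1=0xb9 r2=0xfb r3=0xfe r4=0xaf  N=1 Z=0
after  4: r0=0xf9 r1=0xf7 r2=0xfb r3=0xfe r4=0xaf  N=1 Z=0
after  5: r0=0xf9 r1=0xf7 r2=0xfb r3=0xfe r4=0xaa  N=1 Z=0
after  6: r0=0xf9 r1=0xf7 r2=0xf7 r3=0xfe r4=0xaa  N=1 Z=0
after  7: r0=0xff r1=0xf7 r2=0xf7 r3=0xfe r4=0xaa  N=1 Z=0
after  8: r0=0xf8 r1=0xf7 r2=0xf7 r3=0xfe r4=0xaa  N=1 Z=0
after  9: r0=0xf8 r1=0x06 r2=0xf7 r3=0xfe r4=0xaa  N=0 Z=0
after 10: r0=0xf8 r1=0x06 r2=0xfe r3=0xfe r4=0xaa  N=1 Z=0
after 11: r0=0xf8 r1=0x06 r2=0xfe r3=0xfe r4=0x06  N=0 Z=0
-- IRQ taken; context saved, return-PC = 12 --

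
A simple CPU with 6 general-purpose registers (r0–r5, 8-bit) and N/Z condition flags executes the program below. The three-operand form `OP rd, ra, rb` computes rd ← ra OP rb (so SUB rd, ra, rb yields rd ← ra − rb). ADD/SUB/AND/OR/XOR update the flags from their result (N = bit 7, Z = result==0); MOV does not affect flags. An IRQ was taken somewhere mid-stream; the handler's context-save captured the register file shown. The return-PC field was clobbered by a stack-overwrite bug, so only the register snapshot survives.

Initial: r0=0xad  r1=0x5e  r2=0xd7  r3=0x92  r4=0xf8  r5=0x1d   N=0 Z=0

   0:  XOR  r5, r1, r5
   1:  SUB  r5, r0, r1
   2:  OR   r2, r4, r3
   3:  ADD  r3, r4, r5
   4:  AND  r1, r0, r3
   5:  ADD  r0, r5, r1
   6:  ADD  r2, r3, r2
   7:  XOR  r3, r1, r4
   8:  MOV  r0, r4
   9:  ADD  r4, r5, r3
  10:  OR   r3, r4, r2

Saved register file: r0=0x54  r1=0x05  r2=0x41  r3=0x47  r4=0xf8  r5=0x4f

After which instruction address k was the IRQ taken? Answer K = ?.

after  0: r0=0xad r1=0x5e r2=0xd7 r3=0x92 r4=0xf8 r5=0x43  N=0 Z=0
after  1: r0=0xad r1=0x5e r2=0xd7 r3=0x92 r4=0xf8 r5=0x4f  N=0 Z=0
after  2: r0=0xad r1=0x5e r2=0xfa r3=0x92 r4=0xf8 r5=0x4f  N=1 Z=0
after  3: r0=0xad r1=0x5e r2=0xfa r3=0x47 r4=0xf8 r5=0x4f  N=0 Z=0
after  4: r0=0xad r1=0x05 r2=0xfa r3=0x47 r4=0xf8 r5=0x4f  N=0 Z=0
after  5: r0=0x54 r1=0x05 r2=0xfa r3=0x47 r4=0xf8 r5=0x4f  N=0 Z=0
after  6: r0=0x54 r1=0x05 r2=0x41 r3=0x47 r4=0xf8 r5=0x4f  N=0 Z=0
-- IRQ taken; context saved, return-PC = 7 --

K = 6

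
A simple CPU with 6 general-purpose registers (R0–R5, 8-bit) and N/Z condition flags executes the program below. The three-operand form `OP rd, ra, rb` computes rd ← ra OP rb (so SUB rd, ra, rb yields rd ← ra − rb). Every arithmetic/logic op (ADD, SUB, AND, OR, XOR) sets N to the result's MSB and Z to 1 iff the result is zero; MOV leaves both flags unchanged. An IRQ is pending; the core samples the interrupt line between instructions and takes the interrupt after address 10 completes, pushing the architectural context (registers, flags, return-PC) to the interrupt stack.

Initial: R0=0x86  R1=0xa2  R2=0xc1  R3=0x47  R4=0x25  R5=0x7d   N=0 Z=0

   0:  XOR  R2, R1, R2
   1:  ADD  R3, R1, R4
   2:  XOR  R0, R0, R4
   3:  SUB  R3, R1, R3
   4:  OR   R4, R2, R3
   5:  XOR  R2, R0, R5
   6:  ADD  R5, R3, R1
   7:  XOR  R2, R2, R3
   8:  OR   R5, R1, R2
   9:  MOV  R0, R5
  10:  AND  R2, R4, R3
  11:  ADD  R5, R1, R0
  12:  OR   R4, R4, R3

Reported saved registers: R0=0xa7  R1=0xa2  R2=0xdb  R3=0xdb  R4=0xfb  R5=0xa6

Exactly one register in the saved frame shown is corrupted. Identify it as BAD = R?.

BAD = R5

after  0: R0=0x86 R1=0xa2 R2=0x63 R3=0x47 R4=0x25 R5=0x7d  N=0 Z=0
after  1: R0=0x86 R1=0xa2 R2=0x63 R3=0xc7 R4=0x25 R5=0x7d  N=1 Z=0
after  2: R0=0xa3 R1=0xa2 R2=0x63 R3=0xc7 R4=0x25 R5=0x7d  N=1 Z=0
after  3: R0=0xa3 R1=0xa2 R2=0x63 R3=0xdb R4=0x25 R5=0x7d  N=1 Z=0
after  4: R0=0xa3 R1=0xa2 R2=0x63 R3=0xdb R4=0xfb R5=0x7d  N=1 Z=0
after  5: R0=0xa3 R1=0xa2 R2=0xde R3=0xdb R4=0xfb R5=0x7d  N=1 Z=0
after  6: R0=0xa3 R1=0xa2 R2=0xde R3=0xdb R4=0xfb R5=0x7d  N=0 Z=0
after  7: R0=0xa3 R1=0xa2 R2=0x05 R3=0xdb R4=0xfb R5=0x7d  N=0 Z=0
after  8: R0=0xa3 R1=0xa2 R2=0x05 R3=0xdb R4=0xfb R5=0xa7  N=1 Z=0
after  9: R0=0xa7 R1=0xa2 R2=0x05 R3=0xdb R4=0xfb R5=0xa7  N=1 Z=0
after 10: R0=0xa7 R1=0xa2 R2=0xdb R3=0xdb R4=0xfb R5=0xa7  N=1 Z=0
-- IRQ taken; context saved, return-PC = 11 --
mismatch: R5: reported 0xa6 vs actual 0xa7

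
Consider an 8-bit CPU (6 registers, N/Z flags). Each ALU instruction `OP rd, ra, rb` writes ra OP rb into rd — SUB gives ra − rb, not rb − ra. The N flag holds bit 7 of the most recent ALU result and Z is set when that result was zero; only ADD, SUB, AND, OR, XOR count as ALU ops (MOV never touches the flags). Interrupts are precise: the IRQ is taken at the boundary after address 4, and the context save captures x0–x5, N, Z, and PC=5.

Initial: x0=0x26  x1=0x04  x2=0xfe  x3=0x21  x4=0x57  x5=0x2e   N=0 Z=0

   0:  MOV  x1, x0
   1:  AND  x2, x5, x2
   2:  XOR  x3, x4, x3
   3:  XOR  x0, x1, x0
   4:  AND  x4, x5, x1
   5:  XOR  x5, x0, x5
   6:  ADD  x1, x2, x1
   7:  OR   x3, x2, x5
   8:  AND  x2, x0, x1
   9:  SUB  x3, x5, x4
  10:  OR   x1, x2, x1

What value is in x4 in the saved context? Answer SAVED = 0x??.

after  0: x0=0x26 x1=0x26 x2=0xfe x3=0x21 x4=0x57 x5=0x2e  N=0 Z=0
after  1: x0=0x26 x1=0x26 x2=0x2e x3=0x21 x4=0x57 x5=0x2e  N=0 Z=0
after  2: x0=0x26 x1=0x26 x2=0x2e x3=0x76 x4=0x57 x5=0x2e  N=0 Z=0
after  3: x0=0x00 x1=0x26 x2=0x2e x3=0x76 x4=0x57 x5=0x2e  N=0 Z=1
after  4: x0=0x00 x1=0x26 x2=0x2e x3=0x76 x4=0x26 x5=0x2e  N=0 Z=0
-- IRQ taken; context saved, return-PC = 5 --

SAVED = 0x26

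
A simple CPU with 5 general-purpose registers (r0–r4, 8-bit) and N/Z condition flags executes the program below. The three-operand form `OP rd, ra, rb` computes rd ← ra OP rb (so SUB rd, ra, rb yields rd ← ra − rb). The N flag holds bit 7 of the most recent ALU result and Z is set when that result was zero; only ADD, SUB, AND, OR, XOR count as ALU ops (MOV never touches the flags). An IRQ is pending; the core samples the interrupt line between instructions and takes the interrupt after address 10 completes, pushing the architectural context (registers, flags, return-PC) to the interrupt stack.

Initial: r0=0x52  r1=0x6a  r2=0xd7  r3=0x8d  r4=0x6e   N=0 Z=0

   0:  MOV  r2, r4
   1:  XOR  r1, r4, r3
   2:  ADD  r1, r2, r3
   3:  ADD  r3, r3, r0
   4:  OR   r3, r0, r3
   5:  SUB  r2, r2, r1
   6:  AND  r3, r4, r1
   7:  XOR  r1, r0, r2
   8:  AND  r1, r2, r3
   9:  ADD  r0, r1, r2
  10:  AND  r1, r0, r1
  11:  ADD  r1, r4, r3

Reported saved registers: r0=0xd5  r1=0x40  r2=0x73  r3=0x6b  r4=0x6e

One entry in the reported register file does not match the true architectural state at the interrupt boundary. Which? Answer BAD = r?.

BAD = r3

after  0: r0=0x52 r1=0x6a r2=0x6e r3=0x8d r4=0x6e  N=0 Z=0
after  1: r0=0x52 r1=0xe3 r2=0x6e r3=0x8d r4=0x6e  N=1 Z=0
after  2: r0=0x52 r1=0xfb r2=0x6e r3=0x8d r4=0x6e  N=1 Z=0
after  3: r0=0x52 r1=0xfb r2=0x6e r3=0xdf r4=0x6e  N=1 Z=0
after  4: r0=0x52 r1=0xfb r2=0x6e r3=0xdf r4=0x6e  N=1 Z=0
after  5: r0=0x52 r1=0xfb r2=0x73 r3=0xdf r4=0x6e  N=0 Z=0
after  6: r0=0x52 r1=0xfb r2=0x73 r3=0x6a r4=0x6e  N=0 Z=0
after  7: r0=0x52 r1=0x21 r2=0x73 r3=0x6a r4=0x6e  N=0 Z=0
after  8: r0=0x52 r1=0x62 r2=0x73 r3=0x6a r4=0x6e  N=0 Z=0
after  9: r0=0xd5 r1=0x62 r2=0x73 r3=0x6a r4=0x6e  N=1 Z=0
after 10: r0=0xd5 r1=0x40 r2=0x73 r3=0x6a r4=0x6e  N=0 Z=0
-- IRQ taken; context saved, return-PC = 11 --
mismatch: r3: reported 0x6b vs actual 0x6a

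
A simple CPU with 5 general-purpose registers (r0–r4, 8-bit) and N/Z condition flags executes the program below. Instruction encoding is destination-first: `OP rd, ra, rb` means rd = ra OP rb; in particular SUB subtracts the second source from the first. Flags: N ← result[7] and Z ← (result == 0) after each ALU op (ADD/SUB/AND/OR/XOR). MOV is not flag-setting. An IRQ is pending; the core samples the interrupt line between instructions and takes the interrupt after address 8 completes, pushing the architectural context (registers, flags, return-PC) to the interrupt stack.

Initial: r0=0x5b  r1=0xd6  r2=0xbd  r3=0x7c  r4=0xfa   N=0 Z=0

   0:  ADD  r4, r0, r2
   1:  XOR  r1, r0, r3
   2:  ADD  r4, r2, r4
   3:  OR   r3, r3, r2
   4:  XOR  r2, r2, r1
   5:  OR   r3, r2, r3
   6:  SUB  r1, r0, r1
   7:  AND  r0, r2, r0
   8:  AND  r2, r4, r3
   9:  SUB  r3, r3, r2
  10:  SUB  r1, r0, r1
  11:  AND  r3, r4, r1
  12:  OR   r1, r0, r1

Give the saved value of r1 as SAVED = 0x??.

SAVED = 0x34

after  0: r0=0x5b r1=0xd6 r2=0xbd r3=0x7c r4=0x18  N=0 Z=0
after  1: r0=0x5b r1=0x27 r2=0xbd r3=0x7c r4=0x18  N=0 Z=0
after  2: r0=0x5b r1=0x27 r2=0xbd r3=0x7c r4=0xd5  N=1 Z=0
after  3: r0=0x5b r1=0x27 r2=0xbd r3=0xfd r4=0xd5  N=1 Z=0
after  4: r0=0x5b r1=0x27 r2=0x9a r3=0xfd r4=0xd5  N=1 Z=0
after  5: r0=0x5b r1=0x27 r2=0x9a r3=0xff r4=0xd5  N=1 Z=0
after  6: r0=0x5b r1=0x34 r2=0x9a r3=0xff r4=0xd5  N=0 Z=0
after  7: r0=0x1a r1=0x34 r2=0x9a r3=0xff r4=0xd5  N=0 Z=0
after  8: r0=0x1a r1=0x34 r2=0xd5 r3=0xff r4=0xd5  N=1 Z=0
-- IRQ taken; context saved, return-PC = 9 --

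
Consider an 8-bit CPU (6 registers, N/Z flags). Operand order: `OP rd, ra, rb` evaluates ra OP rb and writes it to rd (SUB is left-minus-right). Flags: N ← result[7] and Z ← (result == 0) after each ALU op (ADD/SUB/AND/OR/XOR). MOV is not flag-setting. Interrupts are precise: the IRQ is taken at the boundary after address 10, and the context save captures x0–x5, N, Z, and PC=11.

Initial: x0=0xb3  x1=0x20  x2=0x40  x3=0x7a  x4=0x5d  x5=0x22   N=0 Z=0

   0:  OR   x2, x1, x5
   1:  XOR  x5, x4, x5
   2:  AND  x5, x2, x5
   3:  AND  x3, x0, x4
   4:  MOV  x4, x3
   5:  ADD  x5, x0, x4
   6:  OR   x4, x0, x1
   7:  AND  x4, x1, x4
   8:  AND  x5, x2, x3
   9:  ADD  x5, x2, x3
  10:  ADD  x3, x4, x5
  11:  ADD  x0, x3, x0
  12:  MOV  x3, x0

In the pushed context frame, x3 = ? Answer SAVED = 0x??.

after  0: x0=0xb3 x1=0x20 x2=0x22 x3=0x7a x4=0x5d x5=0x22  N=0 Z=0
after  1: x0=0xb3 x1=0x20 x2=0x22 x3=0x7a x4=0x5d x5=0x7f  N=0 Z=0
after  2: x0=0xb3 x1=0x20 x2=0x22 x3=0x7a x4=0x5d x5=0x22  N=0 Z=0
after  3: x0=0xb3 x1=0x20 x2=0x22 x3=0x11 x4=0x5d x5=0x22  N=0 Z=0
after  4: x0=0xb3 x1=0x20 x2=0x22 x3=0x11 x4=0x11 x5=0x22  N=0 Z=0
after  5: x0=0xb3 x1=0x20 x2=0x22 x3=0x11 x4=0x11 x5=0xc4  N=1 Z=0
after  6: x0=0xb3 x1=0x20 x2=0x22 x3=0x11 x4=0xb3 x5=0xc4  N=1 Z=0
after  7: x0=0xb3 x1=0x20 x2=0x22 x3=0x11 x4=0x20 x5=0xc4  N=0 Z=0
after  8: x0=0xb3 x1=0x20 x2=0x22 x3=0x11 x4=0x20 x5=0x00  N=0 Z=1
after  9: x0=0xb3 x1=0x20 x2=0x22 x3=0x11 x4=0x20 x5=0x33  N=0 Z=0
after 10: x0=0xb3 x1=0x20 x2=0x22 x3=0x53 x4=0x20 x5=0x33  N=0 Z=0
-- IRQ taken; context saved, return-PC = 11 --

SAVED = 0x53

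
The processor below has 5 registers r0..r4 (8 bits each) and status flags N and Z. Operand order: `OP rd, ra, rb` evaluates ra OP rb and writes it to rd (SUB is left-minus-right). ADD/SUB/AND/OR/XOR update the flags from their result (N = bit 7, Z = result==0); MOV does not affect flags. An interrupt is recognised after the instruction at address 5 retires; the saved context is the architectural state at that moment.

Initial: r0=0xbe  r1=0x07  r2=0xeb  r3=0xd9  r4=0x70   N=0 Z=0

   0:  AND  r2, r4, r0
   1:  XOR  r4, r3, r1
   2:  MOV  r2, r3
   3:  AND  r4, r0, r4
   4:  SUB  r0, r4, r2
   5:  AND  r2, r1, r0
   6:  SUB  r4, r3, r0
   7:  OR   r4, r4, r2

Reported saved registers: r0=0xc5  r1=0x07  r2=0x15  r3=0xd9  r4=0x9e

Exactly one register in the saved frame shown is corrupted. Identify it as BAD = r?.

after  0: r0=0xbe r1=0x07 r2=0x30 r3=0xd9 r4=0x70  N=0 Z=0
after  1: r0=0xbe r1=0x07 r2=0x30 r3=0xd9 r4=0xde  N=1 Z=0
after  2: r0=0xbe r1=0x07 r2=0xd9 r3=0xd9 r4=0xde  N=1 Z=0
after  3: r0=0xbe r1=0x07 r2=0xd9 r3=0xd9 r4=0x9e  N=1 Z=0
after  4: r0=0xc5 r1=0x07 r2=0xd9 r3=0xd9 r4=0x9e  N=1 Z=0
after  5: r0=0xc5 r1=0x07 r2=0x05 r3=0xd9 r4=0x9e  N=0 Z=0
-- IRQ taken; context saved, return-PC = 6 --
mismatch: r2: reported 0x15 vs actual 0x05

BAD = r2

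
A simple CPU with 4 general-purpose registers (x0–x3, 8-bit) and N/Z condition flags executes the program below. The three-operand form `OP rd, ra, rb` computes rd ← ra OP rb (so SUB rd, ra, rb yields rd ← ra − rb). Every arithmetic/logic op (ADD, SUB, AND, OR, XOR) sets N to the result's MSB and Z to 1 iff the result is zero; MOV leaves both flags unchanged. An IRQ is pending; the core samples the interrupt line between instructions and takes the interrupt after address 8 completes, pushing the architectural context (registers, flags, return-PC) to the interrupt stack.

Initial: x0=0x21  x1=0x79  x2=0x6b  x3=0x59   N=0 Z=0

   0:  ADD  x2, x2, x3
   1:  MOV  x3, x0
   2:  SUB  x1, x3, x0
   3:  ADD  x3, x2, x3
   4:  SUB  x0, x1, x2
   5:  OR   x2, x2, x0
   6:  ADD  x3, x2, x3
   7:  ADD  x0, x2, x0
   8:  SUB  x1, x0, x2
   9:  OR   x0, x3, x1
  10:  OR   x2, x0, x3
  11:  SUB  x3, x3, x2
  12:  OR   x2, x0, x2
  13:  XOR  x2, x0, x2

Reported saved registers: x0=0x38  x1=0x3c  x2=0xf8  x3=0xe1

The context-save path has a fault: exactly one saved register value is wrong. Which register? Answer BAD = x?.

after  0: x0=0x21 x1=0x79 x2=0xc4 x3=0x59  N=1 Z=0
after  1: x0=0x21 x1=0x79 x2=0xc4 x3=0x21  N=1 Z=0
after  2: x0=0x21 x1=0x00 x2=0xc4 x3=0x21  N=0 Z=1
after  3: x0=0x21 x1=0x00 x2=0xc4 x3=0xe5  N=1 Z=0
after  4: x0=0x3c x1=0x00 x2=0xc4 x3=0xe5  N=0 Z=0
after  5: x0=0x3c x1=0x00 x2=0xfc x3=0xe5  N=1 Z=0
after  6: x0=0x3c x1=0x00 x2=0xfc x3=0xe1  N=1 Z=0
after  7: x0=0x38 x1=0x00 x2=0xfc x3=0xe1  N=0 Z=0
after  8: x0=0x38 x1=0x3c x2=0xfc x3=0xe1  N=0 Z=0
-- IRQ taken; context saved, return-PC = 9 --
mismatch: x2: reported 0xf8 vs actual 0xfc

BAD = x2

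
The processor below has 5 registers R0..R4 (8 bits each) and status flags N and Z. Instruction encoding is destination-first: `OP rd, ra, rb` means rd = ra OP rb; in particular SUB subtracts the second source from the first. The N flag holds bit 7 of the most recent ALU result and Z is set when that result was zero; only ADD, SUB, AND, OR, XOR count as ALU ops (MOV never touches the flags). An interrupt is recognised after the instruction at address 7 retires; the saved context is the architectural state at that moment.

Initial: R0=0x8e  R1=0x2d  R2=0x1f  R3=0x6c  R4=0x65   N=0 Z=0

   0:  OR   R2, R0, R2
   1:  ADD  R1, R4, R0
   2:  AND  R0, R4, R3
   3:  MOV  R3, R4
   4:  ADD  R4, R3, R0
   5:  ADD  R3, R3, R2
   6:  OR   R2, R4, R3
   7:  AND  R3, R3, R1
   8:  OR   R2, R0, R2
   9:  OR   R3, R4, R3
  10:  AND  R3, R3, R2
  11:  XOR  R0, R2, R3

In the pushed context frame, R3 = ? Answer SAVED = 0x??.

after  0: R0=0x8e R1=0x2d R2=0x9f R3=0x6c R4=0x65  N=1 Z=0
after  1: R0=0x8e R1=0xf3 R2=0x9f R3=0x6c R4=0x65  N=1 Z=0
after  2: R0=0x64 R1=0xf3 R2=0x9f R3=0x6c R4=0x65  N=0 Z=0
after  3: R0=0x64 R1=0xf3 R2=0x9f R3=0x65 R4=0x65  N=0 Z=0
after  4: R0=0x64 R1=0xf3 R2=0x9f R3=0x65 R4=0xc9  N=1 Z=0
after  5: R0=0x64 R1=0xf3 R2=0x9f R3=0x04 R4=0xc9  N=0 Z=0
after  6: R0=0x64 R1=0xf3 R2=0xcd R3=0x04 R4=0xc9  N=1 Z=0
after  7: R0=0x64 R1=0xf3 R2=0xcd R3=0x00 R4=0xc9  N=0 Z=1
-- IRQ taken; context saved, return-PC = 8 --

SAVED = 0x00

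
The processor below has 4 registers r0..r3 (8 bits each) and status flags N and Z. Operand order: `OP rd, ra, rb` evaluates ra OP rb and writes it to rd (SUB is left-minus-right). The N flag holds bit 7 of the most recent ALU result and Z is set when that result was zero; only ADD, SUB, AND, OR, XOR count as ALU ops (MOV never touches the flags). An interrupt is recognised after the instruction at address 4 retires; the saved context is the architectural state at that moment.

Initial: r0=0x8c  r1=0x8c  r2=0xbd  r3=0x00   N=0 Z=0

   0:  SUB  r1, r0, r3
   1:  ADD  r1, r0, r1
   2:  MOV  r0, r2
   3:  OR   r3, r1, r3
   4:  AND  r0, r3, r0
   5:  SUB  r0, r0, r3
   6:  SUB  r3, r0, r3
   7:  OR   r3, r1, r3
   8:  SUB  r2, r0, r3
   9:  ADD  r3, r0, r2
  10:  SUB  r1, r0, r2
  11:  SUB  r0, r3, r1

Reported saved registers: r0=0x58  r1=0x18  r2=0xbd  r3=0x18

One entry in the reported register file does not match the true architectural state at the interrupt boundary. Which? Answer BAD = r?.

after  0: r0=0x8c r1=0x8c r2=0xbd r3=0x00  N=1 Z=0
after  1: r0=0x8c r1=0x18 r2=0xbd r3=0x00  N=0 Z=0
after  2: r0=0xbd r1=0x18 r2=0xbd r3=0x00  N=0 Z=0
after  3: r0=0xbd r1=0x18 r2=0xbd r3=0x18  N=0 Z=0
after  4: r0=0x18 r1=0x18 r2=0xbd r3=0x18  N=0 Z=0
-- IRQ taken; context saved, return-PC = 5 --
mismatch: r0: reported 0x58 vs actual 0x18

BAD = r0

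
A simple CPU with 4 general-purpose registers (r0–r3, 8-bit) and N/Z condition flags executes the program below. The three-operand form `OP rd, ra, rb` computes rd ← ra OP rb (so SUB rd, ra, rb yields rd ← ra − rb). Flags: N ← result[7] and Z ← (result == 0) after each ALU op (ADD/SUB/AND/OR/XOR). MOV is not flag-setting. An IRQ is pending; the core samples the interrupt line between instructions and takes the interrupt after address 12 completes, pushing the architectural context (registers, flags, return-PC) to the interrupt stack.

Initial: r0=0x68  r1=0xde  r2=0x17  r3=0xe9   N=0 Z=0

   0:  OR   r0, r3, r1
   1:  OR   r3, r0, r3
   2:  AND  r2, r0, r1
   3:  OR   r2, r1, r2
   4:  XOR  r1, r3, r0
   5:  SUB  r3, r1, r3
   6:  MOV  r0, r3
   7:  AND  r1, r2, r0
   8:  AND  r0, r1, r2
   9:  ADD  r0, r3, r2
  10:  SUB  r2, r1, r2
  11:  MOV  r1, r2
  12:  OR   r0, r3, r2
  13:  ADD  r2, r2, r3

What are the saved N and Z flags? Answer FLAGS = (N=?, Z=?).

FLAGS = (N=0, Z=0)

after  0: r0=0xff r1=0xde r2=0x17 r3=0xe9  N=1 Z=0
after  1: r0=0xff r1=0xde r2=0x17 r3=0xff  N=1 Z=0
after  2: r0=0xff r1=0xde r2=0xde r3=0xff  N=1 Z=0
after  3: r0=0xff r1=0xde r2=0xde r3=0xff  N=1 Z=0
after  4: r0=0xff r1=0x00 r2=0xde r3=0xff  N=0 Z=1
after  5: r0=0xff r1=0x00 r2=0xde r3=0x01  N=0 Z=0
after  6: r0=0x01 r1=0x00 r2=0xde r3=0x01  N=0 Z=0
after  7: r0=0x01 r1=0x00 r2=0xde r3=0x01  N=0 Z=1
after  8: r0=0x00 r1=0x00 r2=0xde r3=0x01  N=0 Z=1
after  9: r0=0xdf r1=0x00 r2=0xde r3=0x01  N=1 Z=0
after 10: r0=0xdf r1=0x00 r2=0x22 r3=0x01  N=0 Z=0
after 11: r0=0xdf r1=0x22 r2=0x22 r3=0x01  N=0 Z=0
after 12: r0=0x23 r1=0x22 r2=0x22 r3=0x01  N=0 Z=0
-- IRQ taken; context saved, return-PC = 13 --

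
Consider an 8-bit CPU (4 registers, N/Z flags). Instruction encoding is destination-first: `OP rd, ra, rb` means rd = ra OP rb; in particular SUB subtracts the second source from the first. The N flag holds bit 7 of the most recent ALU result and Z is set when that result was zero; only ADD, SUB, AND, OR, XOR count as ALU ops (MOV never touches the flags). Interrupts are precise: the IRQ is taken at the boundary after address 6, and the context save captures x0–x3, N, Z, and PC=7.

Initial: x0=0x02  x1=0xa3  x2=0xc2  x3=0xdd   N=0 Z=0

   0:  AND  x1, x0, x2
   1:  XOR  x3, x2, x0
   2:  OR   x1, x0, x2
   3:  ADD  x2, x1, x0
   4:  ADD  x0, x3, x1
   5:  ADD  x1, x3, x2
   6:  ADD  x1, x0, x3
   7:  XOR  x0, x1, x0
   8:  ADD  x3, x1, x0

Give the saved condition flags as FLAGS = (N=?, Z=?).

FLAGS = (N=0, Z=0)

after  0: x0=0x02 x1=0x02 x2=0xc2 x3=0xdd  N=0 Z=0
after  1: x0=0x02 x1=0x02 x2=0xc2 x3=0xc0  N=1 Z=0
after  2: x0=0x02 x1=0xc2 x2=0xc2 x3=0xc0  N=1 Z=0
after  3: x0=0x02 x1=0xc2 x2=0xc4 x3=0xc0  N=1 Z=0
after  4: x0=0x82 x1=0xc2 x2=0xc4 x3=0xc0  N=1 Z=0
after  5: x0=0x82 x1=0x84 x2=0xc4 x3=0xc0  N=1 Z=0
after  6: x0=0x82 x1=0x42 x2=0xc4 x3=0xc0  N=0 Z=0
-- IRQ taken; context saved, return-PC = 7 --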